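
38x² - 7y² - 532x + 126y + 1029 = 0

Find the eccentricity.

Collect terms: 38(x² - 14x) -7(y² - 18y) = -1029
Complete the square: 38(x - 7)² -7(y - 9)² = -1029 + 1862 - 567 = 266
Divide through by 266 to get (x - 7)²/7 - (y - 9)²/38 = 1.
Hyperbola, center (7, 9), transverse axis horizontal; a² = 7, b² = 38.
c² = a² + b² = 45, so c = 3√5.
e = c/a = 3√5/√7 = 3√35/7.

e = 3√35/7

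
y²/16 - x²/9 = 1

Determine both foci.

Center (0, 0). The positive term is the y-term, so the transverse axis is vertical; a² = 16, b² = 9.
c² = a² + b² = 16 + 9 = 25, so c = 5.
Foci lie on the vertical axis through the center: (h, k ± c).

(0, -5) and (0, 5)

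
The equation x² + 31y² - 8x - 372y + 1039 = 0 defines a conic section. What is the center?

Group: (x² - 8x) + 31(y² - 12y) = -1039
Complete the square: (x - 4)² + 31(y - 6)² = -1039 + 16 + 1116 = 93
Dividing both sides by 93: (x - 4)²/93 + (y - 6)²/3 = 1
Ellipse with center (4, 6).

(4, 6)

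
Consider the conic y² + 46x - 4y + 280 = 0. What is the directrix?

x = 11/2

Only y is squared. Complete the square in y: (y - 2)² = -46(x + 6).
Vertex (-6, 2); 4p = -46 so p = -23/2. Opens left.
Directrix is the vertical line x = h − p = -6 − (-23/2) = 11/2.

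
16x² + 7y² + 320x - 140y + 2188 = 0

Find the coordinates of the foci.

(-10, 7) and (-10, 13)

Group: 16(x² + 20x) + 7(y² - 20y) = -2188
Completing the square gives 16(x + 10)² + 7(y - 10)² = -2188 + 1600 + 700 = 112.
Divide by 112: (x + 10)²/7 + (y - 10)²/16 = 1
Ellipse, center (-10, 10), major axis vertical; a² = 16, b² = 7.
c² = a² - b² = 16 - 7 = 9, so c = 3.
Foci lie on the vertical axis through the center: (h, k ± c).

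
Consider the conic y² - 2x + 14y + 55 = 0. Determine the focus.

Only y is squared. Complete the square in y: (y + 7)² = 2(x - 3).
Vertex (3, -7); 4p = 2 so p = 1/2. Opens right.
Focus is p units from the vertex along the axis: (h + p, k).

(7/2, -7)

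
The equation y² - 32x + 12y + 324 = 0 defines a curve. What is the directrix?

x = 1

Only y is squared. Complete the square in y: (y + 6)² = 32(x - 9).
Vertex (9, -6); 4p = 32 so p = 8. Opens right.
Directrix is the vertical line x = h − p = 9 − (8) = 1.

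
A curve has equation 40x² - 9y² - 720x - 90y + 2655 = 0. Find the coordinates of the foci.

Group: 40(x² - 18x) -9(y² + 10y) = -2655
Complete the square in x and y: 40(x - 9)² -9(y + 5)² = -2655 + 3240 - 225 = 360
Divide by 360: (x - 9)²/9 - (y + 5)²/40 = 1
Hyperbola, center (9, -5), transverse axis horizontal; a² = 9, b² = 40.
c² = a² + b² = 9 + 40 = 49, so c = 7.
Foci lie on the horizontal axis through the center: (h ± c, k).

(2, -5) and (16, -5)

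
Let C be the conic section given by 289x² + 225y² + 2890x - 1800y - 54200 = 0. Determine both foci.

(-5, -4) and (-5, 12)

Group: 289(x² + 10x) + 225(y² - 8y) = 54200
Complete the square: 289(x + 5)² + 225(y - 4)² = 54200 + 7225 + 3600 = 65025
Dividing both sides by 65025: (x + 5)²/225 + (y - 4)²/289 = 1
Ellipse, center (-5, 4), major axis vertical; a² = 289, b² = 225.
c² = a² - b² = 289 - 225 = 64, so c = 8.
Foci lie on the vertical axis through the center: (h, k ± c).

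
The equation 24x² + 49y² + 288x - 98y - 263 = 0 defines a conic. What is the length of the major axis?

14

Group the x- and y-terms: 24(x² + 12x) + 49(y² - 2y) = 263
Complete the square in x and y: 24(x + 6)² + 49(y - 1)² = 263 + 864 + 49 = 1176
Divide by 1176: (x + 6)²/49 + (y - 1)²/24 = 1
Ellipse, center (-6, 1), major axis horizontal; a² = 49, b² = 24.
a² = 49 so a = 7; the major axis has length 2a = 14.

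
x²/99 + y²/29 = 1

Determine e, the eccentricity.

e = √770/33

Center (0, 0). The larger denominator 99 sits under the x-term, so the major axis is horizontal; a² = 99, b² = 29.
c² = a² - b² = 70, so c = √70.
e = c/a = √70/3√11 = √770/33.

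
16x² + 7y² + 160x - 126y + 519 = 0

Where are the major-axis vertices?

16(x² + 10x) + 7(y² - 18y) = -519
Complete the square in x and y: 16(x + 5)² + 7(y - 9)² = -519 + 400 + 567 = 448
Divide through by 448 to get (x + 5)²/28 + (y - 9)²/64 = 1.
Ellipse, center (-5, 9), major axis vertical; a² = 64, b² = 28.
a = 8. Vertices at (h, k ± a).

(-5, 1) and (-5, 17)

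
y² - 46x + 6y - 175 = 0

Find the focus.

(15/2, -3)

Only y is squared. Complete the square in y: (y + 3)² = 46(x + 4).
Vertex (-4, -3); 4p = 46 so p = 23/2. Opens right.
Focus is p units from the vertex along the axis: (h + p, k).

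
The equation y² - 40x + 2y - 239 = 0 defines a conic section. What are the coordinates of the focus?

Only y is squared. Complete the square in y: (y + 1)² = 40(x + 6).
Vertex (-6, -1); 4p = 40 so p = 10. Opens right.
Focus is p units from the vertex along the axis: (h + p, k).

(4, -1)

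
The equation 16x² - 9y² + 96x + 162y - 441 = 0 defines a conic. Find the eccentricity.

Rearranging, 16(x² + 6x) -9(y² - 18y) = 441.
16(x + 3)² -9(y - 9)² = 441 + 144 - 729 = -144
Divide by -144: (y - 9)²/16 - (x + 3)²/9 = 1
Hyperbola, center (-3, 9), transverse axis vertical; a² = 16, b² = 9.
c² = a² + b² = 25, so c = 5.
e = c/a = 5/4.

e = 5/4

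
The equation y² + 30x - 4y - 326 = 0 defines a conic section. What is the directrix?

x = 37/2

Only y is squared. Complete the square in y: (y - 2)² = -30(x - 11).
Vertex (11, 2); 4p = -30 so p = -15/2. Opens left.
Directrix is the vertical line x = h − p = 11 − (-15/2) = 37/2.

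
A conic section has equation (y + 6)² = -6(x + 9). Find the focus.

Vertex (-9, -6); 4p = -6 so p = -3/2. Opens left.
Focus is p units from the vertex along the axis: (h + p, k).

(-21/2, -6)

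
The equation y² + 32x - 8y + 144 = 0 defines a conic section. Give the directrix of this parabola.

x = 4

Only y is squared. Complete the square in y: (y - 4)² = -32(x + 4).
Vertex (-4, 4); 4p = -32 so p = -8. Opens left.
Directrix is the vertical line x = h − p = -4 − (-8) = 4.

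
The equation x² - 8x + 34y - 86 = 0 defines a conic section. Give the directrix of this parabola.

Only x is squared. Complete the square in x: (x - 4)² = -34(y - 3).
Vertex (4, 3); 4p = -34 so p = -17/2. Opens down.
Directrix is the horizontal line y = k − p = 3 − (-17/2) = 23/2.

y = 23/2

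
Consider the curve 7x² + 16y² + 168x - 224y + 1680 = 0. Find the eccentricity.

Group: 7(x² + 24x) + 16(y² - 14y) = -1680
Complete the square in x and y: 7(x + 12)² + 16(y - 7)² = -1680 + 1008 + 784 = 112
Divide by 112: (x + 12)²/16 + (y - 7)²/7 = 1
Ellipse, center (-12, 7), major axis horizontal; a² = 16, b² = 7.
c² = a² - b² = 9, so c = 3.
e = c/a = 3/4.

e = 3/4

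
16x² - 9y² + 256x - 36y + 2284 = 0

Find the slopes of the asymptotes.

4/3 and -4/3

Group the x- and y-terms: 16(x² + 16x) -9(y² + 4y) = -2284
Complete the square: 16(x + 8)² -9(y + 2)² = -2284 + 1024 - 36 = -1296
Divide by -1296: (y + 2)²/144 - (x + 8)²/81 = 1
Hyperbola, center (-8, -2), transverse axis vertical; a² = 144, b² = 81.
For a vertical hyperbola the asymptotes have slope ±a/b.
Here that is ±12/9 = ±4/3.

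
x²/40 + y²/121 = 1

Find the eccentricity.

e = 9/11

Center (0, 0). The larger denominator 121 sits under the y-term, so the major axis is vertical; a² = 121, b² = 40.
c² = a² - b² = 81, so c = 9.
e = c/a = 9/11.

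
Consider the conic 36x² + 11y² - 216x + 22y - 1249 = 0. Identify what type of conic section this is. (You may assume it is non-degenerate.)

ellipse

No xy term. Coefficients of x² and y² are A = 36, C = 11.
A and C have the same sign but A ≠ C ⇒ ellipse.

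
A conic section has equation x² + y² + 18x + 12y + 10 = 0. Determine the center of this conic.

(-9, -6)

(x² + 18x) + (y² + 12y) = -10
Complete the square in x and y: (x + 9)² + (y + 6)² = -10 + 81 + 36 = 107
So (x + 9)² + (y + 6)² = 107.
Circle centered at (-9, -6) with r² = 107.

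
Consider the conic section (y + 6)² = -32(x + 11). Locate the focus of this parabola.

Vertex (-11, -6); 4p = -32 so p = -8. Opens left.
Focus is p units from the vertex along the axis: (h + p, k).

(-19, -6)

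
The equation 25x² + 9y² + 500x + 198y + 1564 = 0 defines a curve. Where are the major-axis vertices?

(-10, -26) and (-10, 4)

Rearranging, 25(x² + 20x) + 9(y² + 22y) = -1564.
25(x + 10)² + 9(y + 11)² = -1564 + 2500 + 1089 = 2025
Dividing both sides by 2025: (x + 10)²/81 + (y + 11)²/225 = 1
Ellipse, center (-10, -11), major axis vertical; a² = 225, b² = 81.
a = 15. Vertices at (h, k ± a).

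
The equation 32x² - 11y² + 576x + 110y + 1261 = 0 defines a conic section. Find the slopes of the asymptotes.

4√22/11 and -4√22/11

32(x² + 18x) -11(y² - 10y) = -1261
Complete the square: 32(x + 9)² -11(y - 5)² = -1261 + 2592 - 275 = 1056
Divide through by 1056 to get (x + 9)²/33 - (y - 5)²/96 = 1.
Hyperbola, center (-9, 5), transverse axis horizontal; a² = 33, b² = 96.
For a horizontal hyperbola the asymptotes have slope ±b/a.
Here that is ±4√6/√33 = ±4√22/11.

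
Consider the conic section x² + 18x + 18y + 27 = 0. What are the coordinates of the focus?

Only x is squared. Complete the square in x: (x + 9)² = -18(y - 3).
Vertex (-9, 3); 4p = -18 so p = -9/2. Opens down.
Focus is p units from the vertex along the axis: (h, k + p).

(-9, -3/2)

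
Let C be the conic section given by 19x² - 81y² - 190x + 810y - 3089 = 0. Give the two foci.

(-5, 5) and (15, 5)

Group: 19(x² - 10x) -81(y² - 10y) = 3089
Complete the square: 19(x - 5)² -81(y - 5)² = 3089 + 475 - 2025 = 1539
Dividing both sides by 1539: (x - 5)²/81 - (y - 5)²/19 = 1
Hyperbola, center (5, 5), transverse axis horizontal; a² = 81, b² = 19.
c² = a² + b² = 81 + 19 = 100, so c = 10.
Foci lie on the horizontal axis through the center: (h ± c, k).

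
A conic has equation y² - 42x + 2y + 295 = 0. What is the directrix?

x = -7/2

Only y is squared. Complete the square in y: (y + 1)² = 42(x - 7).
Vertex (7, -1); 4p = 42 so p = 21/2. Opens right.
Directrix is the vertical line x = h − p = 7 − (21/2) = -7/2.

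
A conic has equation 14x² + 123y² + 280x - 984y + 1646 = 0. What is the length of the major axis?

2√123

Rearranging, 14(x² + 20x) + 123(y² - 8y) = -1646.
Completing the square gives 14(x + 10)² + 123(y - 4)² = -1646 + 1400 + 1968 = 1722.
Divide through by 1722 to get (x + 10)²/123 + (y - 4)²/14 = 1.
Ellipse, center (-10, 4), major axis horizontal; a² = 123, b² = 14.
a² = 123 so a = √123; the major axis has length 2a = 2√123.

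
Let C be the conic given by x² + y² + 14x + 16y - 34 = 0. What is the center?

Rearranging, (x² + 14x) + (y² + 16y) = 34.
Complete the square in x and y: (x + 7)² + (y + 8)² = 34 + 49 + 64 = 147
So (x + 7)² + (y + 8)² = 147.
Circle centered at (-7, -8) with r² = 147.

(-7, -8)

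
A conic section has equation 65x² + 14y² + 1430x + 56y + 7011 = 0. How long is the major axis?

2√65

Collect terms: 65(x² + 22x) + 14(y² + 4y) = -7011
Complete the square: 65(x + 11)² + 14(y + 2)² = -7011 + 7865 + 56 = 910
Divide by 910: (x + 11)²/14 + (y + 2)²/65 = 1
Ellipse, center (-11, -2), major axis vertical; a² = 65, b² = 14.
a² = 65 so a = √65; the major axis has length 2a = 2√65.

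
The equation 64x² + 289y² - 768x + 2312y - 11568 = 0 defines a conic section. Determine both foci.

(-9, -4) and (21, -4)

Group: 64(x² - 12x) + 289(y² + 8y) = 11568
Complete the square in x and y: 64(x - 6)² + 289(y + 4)² = 11568 + 2304 + 4624 = 18496
Dividing both sides by 18496: (x - 6)²/289 + (y + 4)²/64 = 1
Ellipse, center (6, -4), major axis horizontal; a² = 289, b² = 64.
c² = a² - b² = 289 - 64 = 225, so c = 15.
Foci lie on the horizontal axis through the center: (h ± c, k).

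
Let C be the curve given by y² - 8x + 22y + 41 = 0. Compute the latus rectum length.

Only y is squared. Complete the square in y: (y + 11)² = 8(x + 10).
Vertex (-10, -11); 4p = 8 so p = 2. Opens right.
Latus rectum length = |4p| = 8.

8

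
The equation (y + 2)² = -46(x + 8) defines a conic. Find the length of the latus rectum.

46

Vertex (-8, -2); 4p = -46 so p = -23/2. Opens left.
Latus rectum length = |4p| = 46.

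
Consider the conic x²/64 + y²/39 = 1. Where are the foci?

(-5, 0) and (5, 0)

Center (0, 0). The larger denominator 64 sits under the x-term, so the major axis is horizontal; a² = 64, b² = 39.
c² = a² - b² = 64 - 39 = 25, so c = 5.
Foci lie on the horizontal axis through the center: (h ± c, k).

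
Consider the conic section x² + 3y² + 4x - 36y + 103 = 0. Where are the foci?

(-2 - √6, 6) and (-2 + √6, 6)

(x² + 4x) + 3(y² - 12y) = -103
Completing the square gives (x + 2)² + 3(y - 6)² = -103 + 4 + 108 = 9.
Divide by 9: (x + 2)²/9 + (y - 6)²/3 = 1
Ellipse, center (-2, 6), major axis horizontal; a² = 9, b² = 3.
c² = a² - b² = 9 - 3 = 6, so c = √6.
Foci lie on the horizontal axis through the center: (h ± c, k).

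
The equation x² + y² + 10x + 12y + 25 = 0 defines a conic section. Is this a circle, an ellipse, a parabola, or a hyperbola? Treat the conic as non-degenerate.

circle

No xy term. Coefficients of x² and y² are A = 1, C = 1.
A = C (same sign) ⇒ circle.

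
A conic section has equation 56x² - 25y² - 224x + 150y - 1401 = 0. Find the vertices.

(-3, 3) and (7, 3)

Group the x- and y-terms: 56(x² - 4x) -25(y² - 6y) = 1401
56(x - 2)² -25(y - 3)² = 1401 + 224 - 225 = 1400
Divide by 1400: (x - 2)²/25 - (y - 3)²/56 = 1
Hyperbola, center (2, 3), transverse axis horizontal; a² = 25, b² = 56.
a = 5. Vertices at (h ± a, k).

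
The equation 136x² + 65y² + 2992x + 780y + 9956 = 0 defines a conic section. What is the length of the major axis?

4√34

Group the x- and y-terms: 136(x² + 22x) + 65(y² + 12y) = -9956
Complete the square: 136(x + 11)² + 65(y + 6)² = -9956 + 16456 + 2340 = 8840
Divide by 8840: (x + 11)²/65 + (y + 6)²/136 = 1
Ellipse, center (-11, -6), major axis vertical; a² = 136, b² = 65.
a² = 136 so a = 2√34; the major axis has length 2a = 4√34.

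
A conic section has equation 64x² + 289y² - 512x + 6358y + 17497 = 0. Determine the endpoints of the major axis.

(-13, -11) and (21, -11)

Group: 64(x² - 8x) + 289(y² + 22y) = -17497
64(x - 4)² + 289(y + 11)² = -17497 + 1024 + 34969 = 18496
Divide by 18496: (x - 4)²/289 + (y + 11)²/64 = 1
Ellipse, center (4, -11), major axis horizontal; a² = 289, b² = 64.
a = 17. Vertices at (h ± a, k).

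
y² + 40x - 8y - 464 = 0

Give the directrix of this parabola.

x = 22

Only y is squared. Complete the square in y: (y - 4)² = -40(x - 12).
Vertex (12, 4); 4p = -40 so p = -10. Opens left.
Directrix is the vertical line x = h − p = 12 − (-10) = 22.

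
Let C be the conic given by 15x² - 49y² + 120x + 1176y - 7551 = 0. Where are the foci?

(-12, 12) and (4, 12)

Group: 15(x² + 8x) -49(y² - 24y) = 7551
Complete the square in x and y: 15(x + 4)² -49(y - 12)² = 7551 + 240 - 7056 = 735
Divide by 735: (x + 4)²/49 - (y - 12)²/15 = 1
Hyperbola, center (-4, 12), transverse axis horizontal; a² = 49, b² = 15.
c² = a² + b² = 49 + 15 = 64, so c = 8.
Foci lie on the horizontal axis through the center: (h ± c, k).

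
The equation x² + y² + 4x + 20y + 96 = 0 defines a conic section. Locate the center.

(-2, -10)

Group: (x² + 4x) + (y² + 20y) = -96
Completing the square gives (x + 2)² + (y + 10)² = -96 + 4 + 100 = 8.
So (x + 2)² + (y + 10)² = 8.
Circle centered at (-2, -10) with r² = 8.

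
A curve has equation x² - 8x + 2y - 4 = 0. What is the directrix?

y = 21/2

Only x is squared. Complete the square in x: (x - 4)² = -2(y - 10).
Vertex (4, 10); 4p = -2 so p = -1/2. Opens down.
Directrix is the horizontal line y = k − p = 10 − (-1/2) = 21/2.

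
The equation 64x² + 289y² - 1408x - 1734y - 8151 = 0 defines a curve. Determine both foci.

(-4, 3) and (26, 3)

Group the x- and y-terms: 64(x² - 22x) + 289(y² - 6y) = 8151
Complete the square: 64(x - 11)² + 289(y - 3)² = 8151 + 7744 + 2601 = 18496
Divide by 18496: (x - 11)²/289 + (y - 3)²/64 = 1
Ellipse, center (11, 3), major axis horizontal; a² = 289, b² = 64.
c² = a² - b² = 289 - 64 = 225, so c = 15.
Foci lie on the horizontal axis through the center: (h ± c, k).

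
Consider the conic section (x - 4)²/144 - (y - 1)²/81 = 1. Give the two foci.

Center (4, 1). The positive term is the x-term, so the transverse axis is horizontal; a² = 144, b² = 81.
c² = a² + b² = 144 + 81 = 225, so c = 15.
Foci lie on the horizontal axis through the center: (h ± c, k).

(-11, 1) and (19, 1)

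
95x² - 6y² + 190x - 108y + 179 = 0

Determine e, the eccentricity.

e = √9595/95

Collect terms: 95(x² + 2x) -6(y² + 18y) = -179
Complete the square: 95(x + 1)² -6(y + 9)² = -179 + 95 - 486 = -570
Dividing both sides by -570: (y + 9)²/95 - (x + 1)²/6 = 1
Hyperbola, center (-1, -9), transverse axis vertical; a² = 95, b² = 6.
c² = a² + b² = 101, so c = √101.
e = c/a = √101/√95 = √9595/95.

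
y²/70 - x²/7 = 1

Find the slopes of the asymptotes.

Center (0, 0). The positive term is the y-term, so the transverse axis is vertical; a² = 70, b² = 7.
For a vertical hyperbola the asymptotes have slope ±a/b.
Here that is ±√70/√7 = ±√10.

√10 and -√10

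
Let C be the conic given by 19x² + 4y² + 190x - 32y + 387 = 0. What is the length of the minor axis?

4√2

Rearranging, 19(x² + 10x) + 4(y² - 8y) = -387.
Completing the square gives 19(x + 5)² + 4(y - 4)² = -387 + 475 + 64 = 152.
Divide through by 152 to get (x + 5)²/8 + (y - 4)²/38 = 1.
Ellipse, center (-5, 4), major axis vertical; a² = 38, b² = 8.
b² = 8 so b = 2√2; the minor axis has length 2b = 4√2.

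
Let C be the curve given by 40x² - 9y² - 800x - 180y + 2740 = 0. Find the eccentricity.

Group: 40(x² - 20x) -9(y² + 20y) = -2740
40(x - 10)² -9(y + 10)² = -2740 + 4000 - 900 = 360
Divide through by 360 to get (x - 10)²/9 - (y + 10)²/40 = 1.
Hyperbola, center (10, -10), transverse axis horizontal; a² = 9, b² = 40.
c² = a² + b² = 49, so c = 7.
e = c/a = 7/3.

e = 7/3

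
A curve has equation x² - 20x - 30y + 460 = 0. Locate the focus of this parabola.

Only x is squared. Complete the square in x: (x - 10)² = 30(y - 12).
Vertex (10, 12); 4p = 30 so p = 15/2. Opens up.
Focus is p units from the vertex along the axis: (h, k + p).

(10, 39/2)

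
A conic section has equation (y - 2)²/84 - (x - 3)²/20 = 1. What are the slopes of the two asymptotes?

Center (3, 2). The positive term is the y-term, so the transverse axis is vertical; a² = 84, b² = 20.
For a vertical hyperbola the asymptotes have slope ±a/b.
Here that is ±2√21/2√5 = ±√105/5.

√105/5 and -√105/5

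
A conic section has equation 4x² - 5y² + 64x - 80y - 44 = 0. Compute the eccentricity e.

Group: 4(x² + 16x) -5(y² + 16y) = 44
Complete the square in x and y: 4(x + 8)² -5(y + 8)² = 44 + 256 - 320 = -20
Divide through by -20 to get (y + 8)²/4 - (x + 8)²/5 = 1.
Hyperbola, center (-8, -8), transverse axis vertical; a² = 4, b² = 5.
c² = a² + b² = 9, so c = 3.
e = c/a = 3/2.

e = 3/2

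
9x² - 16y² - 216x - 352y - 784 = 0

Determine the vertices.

Group the x- and y-terms: 9(x² - 24x) -16(y² + 22y) = 784
9(x - 12)² -16(y + 11)² = 784 + 1296 - 1936 = 144
Divide through by 144 to get (x - 12)²/16 - (y + 11)²/9 = 1.
Hyperbola, center (12, -11), transverse axis horizontal; a² = 16, b² = 9.
a = 4. Vertices at (h ± a, k).

(8, -11) and (16, -11)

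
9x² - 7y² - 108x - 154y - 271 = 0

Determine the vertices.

(6, -17) and (6, -5)

9(x² - 12x) -7(y² + 22y) = 271
Complete the square in x and y: 9(x - 6)² -7(y + 11)² = 271 + 324 - 847 = -252
Dividing both sides by -252: (y + 11)²/36 - (x - 6)²/28 = 1
Hyperbola, center (6, -11), transverse axis vertical; a² = 36, b² = 28.
a = 6. Vertices at (h, k ± a).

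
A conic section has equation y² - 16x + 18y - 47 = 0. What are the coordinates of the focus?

(-4, -9)

Only y is squared. Complete the square in y: (y + 9)² = 16(x + 8).
Vertex (-8, -9); 4p = 16 so p = 4. Opens right.
Focus is p units from the vertex along the axis: (h + p, k).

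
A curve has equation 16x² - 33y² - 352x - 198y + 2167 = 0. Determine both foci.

(11, -10) and (11, 4)

16(x² - 22x) -33(y² + 6y) = -2167
Completing the square gives 16(x - 11)² -33(y + 3)² = -2167 + 1936 - 297 = -528.
Divide through by -528 to get (y + 3)²/16 - (x - 11)²/33 = 1.
Hyperbola, center (11, -3), transverse axis vertical; a² = 16, b² = 33.
c² = a² + b² = 16 + 33 = 49, so c = 7.
Foci lie on the vertical axis through the center: (h, k ± c).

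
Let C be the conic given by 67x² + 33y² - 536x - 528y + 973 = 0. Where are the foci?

Rearranging, 67(x² - 8x) + 33(y² - 16y) = -973.
Completing the square gives 67(x - 4)² + 33(y - 8)² = -973 + 1072 + 2112 = 2211.
Dividing both sides by 2211: (x - 4)²/33 + (y - 8)²/67 = 1
Ellipse, center (4, 8), major axis vertical; a² = 67, b² = 33.
c² = a² - b² = 67 - 33 = 34, so c = √34.
Foci lie on the vertical axis through the center: (h, k ± c).

(4, 8 - √34) and (4, 8 + √34)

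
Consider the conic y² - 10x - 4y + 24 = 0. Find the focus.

(9/2, 2)

Only y is squared. Complete the square in y: (y - 2)² = 10(x - 2).
Vertex (2, 2); 4p = 10 so p = 5/2. Opens right.
Focus is p units from the vertex along the axis: (h + p, k).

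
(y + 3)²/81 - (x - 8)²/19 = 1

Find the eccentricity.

Center (8, -3). The positive term is the y-term, so the transverse axis is vertical; a² = 81, b² = 19.
c² = a² + b² = 100, so c = 10.
e = c/a = 10/9.

e = 10/9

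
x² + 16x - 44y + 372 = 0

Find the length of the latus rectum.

Only x is squared. Complete the square in x: (x + 8)² = 44(y - 7).
Vertex (-8, 7); 4p = 44 so p = 11. Opens up.
Latus rectum length = |4p| = 44.

44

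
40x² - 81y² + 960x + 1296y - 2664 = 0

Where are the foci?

40(x² + 24x) -81(y² - 16y) = 2664
Complete the square: 40(x + 12)² -81(y - 8)² = 2664 + 5760 - 5184 = 3240
Divide by 3240: (x + 12)²/81 - (y - 8)²/40 = 1
Hyperbola, center (-12, 8), transverse axis horizontal; a² = 81, b² = 40.
c² = a² + b² = 81 + 40 = 121, so c = 11.
Foci lie on the horizontal axis through the center: (h ± c, k).

(-23, 8) and (-1, 8)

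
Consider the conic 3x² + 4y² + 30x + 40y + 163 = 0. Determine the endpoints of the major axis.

(-7, -5) and (-3, -5)

Group the x- and y-terms: 3(x² + 10x) + 4(y² + 10y) = -163
Complete the square in x and y: 3(x + 5)² + 4(y + 5)² = -163 + 75 + 100 = 12
Dividing both sides by 12: (x + 5)²/4 + (y + 5)²/3 = 1
Ellipse, center (-5, -5), major axis horizontal; a² = 4, b² = 3.
a = 2. Vertices at (h ± a, k).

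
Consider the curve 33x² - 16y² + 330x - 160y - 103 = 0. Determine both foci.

Group the x- and y-terms: 33(x² + 10x) -16(y² + 10y) = 103
Complete the square in x and y: 33(x + 5)² -16(y + 5)² = 103 + 825 - 400 = 528
Divide by 528: (x + 5)²/16 - (y + 5)²/33 = 1
Hyperbola, center (-5, -5), transverse axis horizontal; a² = 16, b² = 33.
c² = a² + b² = 16 + 33 = 49, so c = 7.
Foci lie on the horizontal axis through the center: (h ± c, k).

(-12, -5) and (2, -5)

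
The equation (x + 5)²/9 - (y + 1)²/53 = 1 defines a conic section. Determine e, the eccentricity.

e = √62/3

Center (-5, -1). The positive term is the x-term, so the transverse axis is horizontal; a² = 9, b² = 53.
c² = a² + b² = 62, so c = √62.
e = c/a = √62/3.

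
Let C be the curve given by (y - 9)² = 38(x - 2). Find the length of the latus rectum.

Vertex (2, 9); 4p = 38 so p = 19/2. Opens right.
Latus rectum length = |4p| = 38.

38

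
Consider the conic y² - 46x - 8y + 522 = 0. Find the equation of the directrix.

x = -1/2

Only y is squared. Complete the square in y: (y - 4)² = 46(x - 11).
Vertex (11, 4); 4p = 46 so p = 23/2. Opens right.
Directrix is the vertical line x = h − p = 11 − (23/2) = -1/2.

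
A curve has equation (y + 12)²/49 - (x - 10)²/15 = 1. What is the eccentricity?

e = 8/7

Center (10, -12). The positive term is the y-term, so the transverse axis is vertical; a² = 49, b² = 15.
c² = a² + b² = 64, so c = 8.
e = c/a = 8/7.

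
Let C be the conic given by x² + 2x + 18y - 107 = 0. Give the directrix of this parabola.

y = 21/2

Only x is squared. Complete the square in x: (x + 1)² = -18(y - 6).
Vertex (-1, 6); 4p = -18 so p = -9/2. Opens down.
Directrix is the horizontal line y = k − p = 6 − (-9/2) = 21/2.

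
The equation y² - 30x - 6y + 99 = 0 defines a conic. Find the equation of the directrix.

Only y is squared. Complete the square in y: (y - 3)² = 30(x - 3).
Vertex (3, 3); 4p = 30 so p = 15/2. Opens right.
Directrix is the vertical line x = h − p = 3 − (15/2) = -9/2.

x = -9/2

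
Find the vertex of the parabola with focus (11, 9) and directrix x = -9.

(1, 9)

The vertex is the midpoint between the focus and the directrix along the axis of symmetry.
Axis is horizontal (directrix is vertical). Vertex x-coordinate = (11 + (-9))/2 = 1; y-coordinate = 9.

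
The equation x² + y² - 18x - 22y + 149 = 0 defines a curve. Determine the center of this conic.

(9, 11)

Collect terms: (x² - 18x) + (y² - 22y) = -149
Complete the square in x and y: (x - 9)² + (y - 11)² = -149 + 81 + 121 = 53
So (x - 9)² + (y - 11)² = 53.
Circle centered at (9, 11) with r² = 53.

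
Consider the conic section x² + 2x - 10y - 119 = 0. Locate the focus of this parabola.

Only x is squared. Complete the square in x: (x + 1)² = 10(y + 12).
Vertex (-1, -12); 4p = 10 so p = 5/2. Opens up.
Focus is p units from the vertex along the axis: (h, k + p).

(-1, -19/2)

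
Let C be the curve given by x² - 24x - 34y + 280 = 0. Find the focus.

Only x is squared. Complete the square in x: (x - 12)² = 34(y - 4).
Vertex (12, 4); 4p = 34 so p = 17/2. Opens up.
Focus is p units from the vertex along the axis: (h, k + p).

(12, 25/2)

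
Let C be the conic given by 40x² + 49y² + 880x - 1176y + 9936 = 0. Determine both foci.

Collect terms: 40(x² + 22x) + 49(y² - 24y) = -9936
Complete the square: 40(x + 11)² + 49(y - 12)² = -9936 + 4840 + 7056 = 1960
Divide through by 1960 to get (x + 11)²/49 + (y - 12)²/40 = 1.
Ellipse, center (-11, 12), major axis horizontal; a² = 49, b² = 40.
c² = a² - b² = 49 - 40 = 9, so c = 3.
Foci lie on the horizontal axis through the center: (h ± c, k).

(-14, 12) and (-8, 12)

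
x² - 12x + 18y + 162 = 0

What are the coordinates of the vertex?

(6, -7)

Only x is squared. Complete the square in x: (x - 6)² = -18(y + 7).
Vertex (6, -7); 4p = -18 so p = -9/2. Opens down.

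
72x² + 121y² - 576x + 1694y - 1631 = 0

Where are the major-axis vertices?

Group the x- and y-terms: 72(x² - 8x) + 121(y² + 14y) = 1631
Completing the square gives 72(x - 4)² + 121(y + 7)² = 1631 + 1152 + 5929 = 8712.
Dividing both sides by 8712: (x - 4)²/121 + (y + 7)²/72 = 1
Ellipse, center (4, -7), major axis horizontal; a² = 121, b² = 72.
a = 11. Vertices at (h ± a, k).

(-7, -7) and (15, -7)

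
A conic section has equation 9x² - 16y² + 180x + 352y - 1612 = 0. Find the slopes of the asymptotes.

Collect terms: 9(x² + 20x) -16(y² - 22y) = 1612
Complete the square in x and y: 9(x + 10)² -16(y - 11)² = 1612 + 900 - 1936 = 576
Divide through by 576 to get (x + 10)²/64 - (y - 11)²/36 = 1.
Hyperbola, center (-10, 11), transverse axis horizontal; a² = 64, b² = 36.
For a horizontal hyperbola the asymptotes have slope ±b/a.
Here that is ±6/8 = ±3/4.

3/4 and -3/4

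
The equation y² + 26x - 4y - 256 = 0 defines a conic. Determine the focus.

Only y is squared. Complete the square in y: (y - 2)² = -26(x - 10).
Vertex (10, 2); 4p = -26 so p = -13/2. Opens left.
Focus is p units from the vertex along the axis: (h + p, k).

(7/2, 2)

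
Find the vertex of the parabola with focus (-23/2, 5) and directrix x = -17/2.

(-10, 5)

The vertex is the midpoint between the focus and the directrix along the axis of symmetry.
Axis is horizontal (directrix is vertical). Vertex x-coordinate = (-23/2 + (-17/2))/2 = -10; y-coordinate = 5.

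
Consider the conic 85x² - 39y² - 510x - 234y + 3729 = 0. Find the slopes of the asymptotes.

√3315/39 and -√3315/39

Group the x- and y-terms: 85(x² - 6x) -39(y² + 6y) = -3729
Complete the square in x and y: 85(x - 3)² -39(y + 3)² = -3729 + 765 - 351 = -3315
Divide through by -3315 to get (y + 3)²/85 - (x - 3)²/39 = 1.
Hyperbola, center (3, -3), transverse axis vertical; a² = 85, b² = 39.
For a vertical hyperbola the asymptotes have slope ±a/b.
Here that is ±√85/√39 = ±√3315/39.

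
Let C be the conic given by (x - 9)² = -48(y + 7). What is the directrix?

Vertex (9, -7); 4p = -48 so p = -12. Opens down.
Directrix is the horizontal line y = k − p = -7 − (-12) = 5.

y = 5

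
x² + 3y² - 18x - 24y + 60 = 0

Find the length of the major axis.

(x² - 18x) + 3(y² - 8y) = -60
Completing the square gives (x - 9)² + 3(y - 4)² = -60 + 81 + 48 = 69.
Divide through by 69 to get (x - 9)²/69 + (y - 4)²/23 = 1.
Ellipse, center (9, 4), major axis horizontal; a² = 69, b² = 23.
a² = 69 so a = √69; the major axis has length 2a = 2√69.

2√69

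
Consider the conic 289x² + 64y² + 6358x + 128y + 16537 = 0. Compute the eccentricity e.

e = 15/17

Collect terms: 289(x² + 22x) + 64(y² + 2y) = -16537
Completing the square gives 289(x + 11)² + 64(y + 1)² = -16537 + 34969 + 64 = 18496.
Dividing both sides by 18496: (x + 11)²/64 + (y + 1)²/289 = 1
Ellipse, center (-11, -1), major axis vertical; a² = 289, b² = 64.
c² = a² - b² = 225, so c = 15.
e = c/a = 15/17.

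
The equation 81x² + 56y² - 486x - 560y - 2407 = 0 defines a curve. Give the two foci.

(3, 0) and (3, 10)

Collect terms: 81(x² - 6x) + 56(y² - 10y) = 2407
Complete the square in x and y: 81(x - 3)² + 56(y - 5)² = 2407 + 729 + 1400 = 4536
Divide by 4536: (x - 3)²/56 + (y - 5)²/81 = 1
Ellipse, center (3, 5), major axis vertical; a² = 81, b² = 56.
c² = a² - b² = 81 - 56 = 25, so c = 5.
Foci lie on the vertical axis through the center: (h, k ± c).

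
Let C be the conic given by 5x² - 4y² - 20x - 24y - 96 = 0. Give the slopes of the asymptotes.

√5/2 and -√5/2

Group: 5(x² - 4x) -4(y² + 6y) = 96
5(x - 2)² -4(y + 3)² = 96 + 20 - 36 = 80
Dividing both sides by 80: (x - 2)²/16 - (y + 3)²/20 = 1
Hyperbola, center (2, -3), transverse axis horizontal; a² = 16, b² = 20.
For a horizontal hyperbola the asymptotes have slope ±b/a.
Here that is ±2√5/4 = ±√5/2.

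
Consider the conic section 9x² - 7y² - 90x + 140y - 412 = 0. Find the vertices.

Collect terms: 9(x² - 10x) -7(y² - 20y) = 412
9(x - 5)² -7(y - 10)² = 412 + 225 - 700 = -63
Dividing both sides by -63: (y - 10)²/9 - (x - 5)²/7 = 1
Hyperbola, center (5, 10), transverse axis vertical; a² = 9, b² = 7.
a = 3. Vertices at (h, k ± a).

(5, 7) and (5, 13)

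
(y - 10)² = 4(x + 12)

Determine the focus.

(-11, 10)

Vertex (-12, 10); 4p = 4 so p = 1. Opens right.
Focus is p units from the vertex along the axis: (h + p, k).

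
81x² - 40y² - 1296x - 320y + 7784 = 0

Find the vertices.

Group: 81(x² - 16x) -40(y² + 8y) = -7784
81(x - 8)² -40(y + 4)² = -7784 + 5184 - 640 = -3240
Dividing both sides by -3240: (y + 4)²/81 - (x - 8)²/40 = 1
Hyperbola, center (8, -4), transverse axis vertical; a² = 81, b² = 40.
a = 9. Vertices at (h, k ± a).

(8, -13) and (8, 5)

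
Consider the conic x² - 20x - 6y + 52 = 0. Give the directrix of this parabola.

y = -19/2

Only x is squared. Complete the square in x: (x - 10)² = 6(y + 8).
Vertex (10, -8); 4p = 6 so p = 3/2. Opens up.
Directrix is the horizontal line y = k − p = -8 − (3/2) = -19/2.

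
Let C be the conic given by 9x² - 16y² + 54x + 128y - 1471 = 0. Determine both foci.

Group the x- and y-terms: 9(x² + 6x) -16(y² - 8y) = 1471
Complete the square: 9(x + 3)² -16(y - 4)² = 1471 + 81 - 256 = 1296
Dividing both sides by 1296: (x + 3)²/144 - (y - 4)²/81 = 1
Hyperbola, center (-3, 4), transverse axis horizontal; a² = 144, b² = 81.
c² = a² + b² = 144 + 81 = 225, so c = 15.
Foci lie on the horizontal axis through the center: (h ± c, k).

(-18, 4) and (12, 4)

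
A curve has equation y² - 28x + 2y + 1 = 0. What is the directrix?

Only y is squared. Complete the square in y: (y + 1)² = 28x.
Vertex (0, -1); 4p = 28 so p = 7. Opens right.
Directrix is the vertical line x = h − p = 0 − (7) = -7.

x = -7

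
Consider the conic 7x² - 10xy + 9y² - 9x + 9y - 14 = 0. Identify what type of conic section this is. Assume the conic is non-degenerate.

ellipse

A = 7, B = -10, C = 9.
Discriminant B² − 4AC = (-10)² − 4·7·9 = -152.
B² − 4AC < 0 ⇒ ellipse.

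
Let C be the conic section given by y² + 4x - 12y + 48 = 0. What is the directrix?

x = -2

Only y is squared. Complete the square in y: (y - 6)² = -4(x + 3).
Vertex (-3, 6); 4p = -4 so p = -1. Opens left.
Directrix is the vertical line x = h − p = -3 − (-1) = -2.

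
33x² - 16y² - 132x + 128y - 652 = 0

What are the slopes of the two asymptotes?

√33/4 and -√33/4

Group: 33(x² - 4x) -16(y² - 8y) = 652
Complete the square: 33(x - 2)² -16(y - 4)² = 652 + 132 - 256 = 528
Divide by 528: (x - 2)²/16 - (y - 4)²/33 = 1
Hyperbola, center (2, 4), transverse axis horizontal; a² = 16, b² = 33.
For a horizontal hyperbola the asymptotes have slope ±b/a.
Here that is ±√33/4.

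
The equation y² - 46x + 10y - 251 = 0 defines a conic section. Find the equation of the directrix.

Only y is squared. Complete the square in y: (y + 5)² = 46(x + 6).
Vertex (-6, -5); 4p = 46 so p = 23/2. Opens right.
Directrix is the vertical line x = h − p = -6 − (23/2) = -35/2.

x = -35/2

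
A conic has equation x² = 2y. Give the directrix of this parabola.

y = -1/2

Vertex (0, 0); 4p = 2 so p = 1/2. Opens up.
Directrix is the horizontal line y = k − p = 0 − (1/2) = -1/2.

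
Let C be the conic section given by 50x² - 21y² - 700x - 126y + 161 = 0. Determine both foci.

(7 - √142, -3) and (7 + √142, -3)

Group the x- and y-terms: 50(x² - 14x) -21(y² + 6y) = -161
Complete the square in x and y: 50(x - 7)² -21(y + 3)² = -161 + 2450 - 189 = 2100
Dividing both sides by 2100: (x - 7)²/42 - (y + 3)²/100 = 1
Hyperbola, center (7, -3), transverse axis horizontal; a² = 42, b² = 100.
c² = a² + b² = 42 + 100 = 142, so c = √142.
Foci lie on the horizontal axis through the center: (h ± c, k).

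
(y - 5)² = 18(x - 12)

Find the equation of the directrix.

x = 15/2

Vertex (12, 5); 4p = 18 so p = 9/2. Opens right.
Directrix is the vertical line x = h − p = 12 − (9/2) = 15/2.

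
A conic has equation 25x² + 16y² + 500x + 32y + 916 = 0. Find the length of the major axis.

25(x² + 20x) + 16(y² + 2y) = -916
Complete the square in x and y: 25(x + 10)² + 16(y + 1)² = -916 + 2500 + 16 = 1600
Divide through by 1600 to get (x + 10)²/64 + (y + 1)²/100 = 1.
Ellipse, center (-10, -1), major axis vertical; a² = 100, b² = 64.
a² = 100 so a = 10; the major axis has length 2a = 20.

20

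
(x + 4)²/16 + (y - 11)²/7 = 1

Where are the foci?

(-7, 11) and (-1, 11)

Center (-4, 11). The larger denominator 16 sits under the x-term, so the major axis is horizontal; a² = 16, b² = 7.
c² = a² - b² = 16 - 7 = 9, so c = 3.
Foci lie on the horizontal axis through the center: (h ± c, k).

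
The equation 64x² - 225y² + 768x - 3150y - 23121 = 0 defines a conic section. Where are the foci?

(-23, -7) and (11, -7)

64(x² + 12x) -225(y² + 14y) = 23121
Completing the square gives 64(x + 6)² -225(y + 7)² = 23121 + 2304 - 11025 = 14400.
Divide by 14400: (x + 6)²/225 - (y + 7)²/64 = 1
Hyperbola, center (-6, -7), transverse axis horizontal; a² = 225, b² = 64.
c² = a² + b² = 225 + 64 = 289, so c = 17.
Foci lie on the horizontal axis through the center: (h ± c, k).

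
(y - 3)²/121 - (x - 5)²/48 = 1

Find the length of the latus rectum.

96/11

Center (5, 3). The positive term is the y-term, so the transverse axis is vertical; a² = 121, b² = 48.
Latus rectum length = 2b²/a = 2·48/11 = 96/11.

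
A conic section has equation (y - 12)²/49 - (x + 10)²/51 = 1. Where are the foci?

(-10, 2) and (-10, 22)

Center (-10, 12). The positive term is the y-term, so the transverse axis is vertical; a² = 49, b² = 51.
c² = a² + b² = 49 + 51 = 100, so c = 10.
Foci lie on the vertical axis through the center: (h, k ± c).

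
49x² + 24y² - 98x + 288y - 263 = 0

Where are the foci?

Group: 49(x² - 2x) + 24(y² + 12y) = 263
Completing the square gives 49(x - 1)² + 24(y + 6)² = 263 + 49 + 864 = 1176.
Divide through by 1176 to get (x - 1)²/24 + (y + 6)²/49 = 1.
Ellipse, center (1, -6), major axis vertical; a² = 49, b² = 24.
c² = a² - b² = 49 - 24 = 25, so c = 5.
Foci lie on the vertical axis through the center: (h, k ± c).

(1, -11) and (1, -1)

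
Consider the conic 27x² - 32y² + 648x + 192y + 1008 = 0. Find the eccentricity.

Group the x- and y-terms: 27(x² + 24x) -32(y² - 6y) = -1008
Complete the square in x and y: 27(x + 12)² -32(y - 3)² = -1008 + 3888 - 288 = 2592
Divide by 2592: (x + 12)²/96 - (y - 3)²/81 = 1
Hyperbola, center (-12, 3), transverse axis horizontal; a² = 96, b² = 81.
c² = a² + b² = 177, so c = √177.
e = c/a = √177/4√6 = √118/8.

e = √118/8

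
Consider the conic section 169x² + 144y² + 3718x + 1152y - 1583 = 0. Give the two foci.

Collect terms: 169(x² + 22x) + 144(y² + 8y) = 1583
Complete the square: 169(x + 11)² + 144(y + 4)² = 1583 + 20449 + 2304 = 24336
Dividing both sides by 24336: (x + 11)²/144 + (y + 4)²/169 = 1
Ellipse, center (-11, -4), major axis vertical; a² = 169, b² = 144.
c² = a² - b² = 169 - 144 = 25, so c = 5.
Foci lie on the vertical axis through the center: (h, k ± c).

(-11, -9) and (-11, 1)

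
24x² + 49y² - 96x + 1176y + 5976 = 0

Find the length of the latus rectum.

24(x² - 4x) + 49(y² + 24y) = -5976
Completing the square gives 24(x - 2)² + 49(y + 12)² = -5976 + 96 + 7056 = 1176.
Divide by 1176: (x - 2)²/49 + (y + 12)²/24 = 1
Ellipse, center (2, -12), major axis horizontal; a² = 49, b² = 24.
Latus rectum length = 2b²/a = 2·24/7 = 48/7.

48/7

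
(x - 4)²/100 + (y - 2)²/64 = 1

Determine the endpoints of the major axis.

Center (4, 2). The larger denominator 100 sits under the x-term, so the major axis is horizontal; a² = 100, b² = 64.
a = 10. Vertices at (h ± a, k).

(-6, 2) and (14, 2)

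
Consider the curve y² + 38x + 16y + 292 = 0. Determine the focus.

Only y is squared. Complete the square in y: (y + 8)² = -38(x + 6).
Vertex (-6, -8); 4p = -38 so p = -19/2. Opens left.
Focus is p units from the vertex along the axis: (h + p, k).

(-31/2, -8)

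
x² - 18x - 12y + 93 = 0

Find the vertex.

(9, 1)

Only x is squared. Complete the square in x: (x - 9)² = 12(y - 1).
Vertex (9, 1); 4p = 12 so p = 3. Opens up.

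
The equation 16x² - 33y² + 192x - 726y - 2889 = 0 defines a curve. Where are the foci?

(-6, -18) and (-6, -4)

Group: 16(x² + 12x) -33(y² + 22y) = 2889
Complete the square: 16(x + 6)² -33(y + 11)² = 2889 + 576 - 3993 = -528
Divide through by -528 to get (y + 11)²/16 - (x + 6)²/33 = 1.
Hyperbola, center (-6, -11), transverse axis vertical; a² = 16, b² = 33.
c² = a² + b² = 16 + 33 = 49, so c = 7.
Foci lie on the vertical axis through the center: (h, k ± c).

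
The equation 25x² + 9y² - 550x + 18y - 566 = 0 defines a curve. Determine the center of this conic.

25(x² - 22x) + 9(y² + 2y) = 566
Completing the square gives 25(x - 11)² + 9(y + 1)² = 566 + 3025 + 9 = 3600.
Divide by 3600: (x - 11)²/144 + (y + 1)²/400 = 1
Ellipse with center (11, -1).

(11, -1)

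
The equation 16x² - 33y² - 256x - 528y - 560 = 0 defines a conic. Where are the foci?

16(x² - 16x) -33(y² + 16y) = 560
Complete the square in x and y: 16(x - 8)² -33(y + 8)² = 560 + 1024 - 2112 = -528
Dividing both sides by -528: (y + 8)²/16 - (x - 8)²/33 = 1
Hyperbola, center (8, -8), transverse axis vertical; a² = 16, b² = 33.
c² = a² + b² = 16 + 33 = 49, so c = 7.
Foci lie on the vertical axis through the center: (h, k ± c).

(8, -15) and (8, -1)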